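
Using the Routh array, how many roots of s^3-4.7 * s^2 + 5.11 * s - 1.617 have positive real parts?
Routh array:
s^3: [1, 5.11]; s^2: [-4.7, -1.617]; s^1: [4.76596]; s^0: [-1.617]
First column: [1, -4.7, 4.76596, -1.617]. Sign changes = RHP roots = 3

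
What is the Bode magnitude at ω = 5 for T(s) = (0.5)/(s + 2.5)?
Substitute s = j*5: T(j5) = 0.04 - 0.08j.
|T(j5)| = sqrt(Re² + Im²) = 0.08944.
20*log₁₀(0.08944) = -20.97 dB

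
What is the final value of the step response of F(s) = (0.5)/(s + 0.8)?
FVT: lim_{t→∞} y(t) = lim_{s→0} s*Y(s) where Y(s) = F(s)/s.
= lim_{s→0} F(s) = F(0) = num(0)/den(0) = 0.5/0.8 = 0.625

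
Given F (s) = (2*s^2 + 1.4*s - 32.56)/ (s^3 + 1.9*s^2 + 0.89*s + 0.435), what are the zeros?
Set numerator = 0: 2*s^2 + 1.4*s - 32.56 = 2*(s + 4.4)(s - 3.7) = 0 → Zeros: -4.4, 3.7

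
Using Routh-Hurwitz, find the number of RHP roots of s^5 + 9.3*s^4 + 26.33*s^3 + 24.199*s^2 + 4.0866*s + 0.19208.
Routh array:
s^5: [1, 26.33, 4.0866]; s^4: [9.3, 24.199, 0.19208]; s^3: [23.728, 4.06595]; s^2: [22.6054, 0.19208]; s^1: [3.86433]; s^0: [0.19208]
First column: [1, 9.3, 23.728, 22.6054, 3.86433, 0.19208]. Sign changes = RHP roots = 0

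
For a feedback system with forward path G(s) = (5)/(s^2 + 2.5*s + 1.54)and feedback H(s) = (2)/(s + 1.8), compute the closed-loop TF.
Closed-loop T = G/(1+GH).
Numerator: G_num * H_den = 5*s + 9.
Denominator: G_den * H_den + G_num * H_num = (s^3 + 4.3*s^2 + 6.04*s + 2.772) + (10) = s^3 + 4.3*s^2 + 6.04*s + 12.772.
T(s) = (5*s + 9)/(s^3 + 4.3*s^2 + 6.04*s + 12.772)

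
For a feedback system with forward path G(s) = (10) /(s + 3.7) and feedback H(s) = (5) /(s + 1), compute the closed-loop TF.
Closed-loop T = G/(1+GH).
Numerator: G_num * H_den = 10*s + 10.
Denominator: G_den * H_den + G_num * H_num = (s^2 + 4.7*s + 3.7) + (50) = s^2 + 4.7*s + 53.7.
T(s) = (10*s + 10)/(s^2 + 4.7*s + 53.7)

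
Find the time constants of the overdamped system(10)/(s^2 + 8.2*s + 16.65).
Overdamped: real poles at -4.5, -3.7. τ = -1/pole → τ₁ = 0.2222, τ₂ = 0.2703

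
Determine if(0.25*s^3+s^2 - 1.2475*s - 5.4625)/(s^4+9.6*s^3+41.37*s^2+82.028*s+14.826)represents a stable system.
Denominator: s^4 + 9.6*s^3 + 41.37*s^2 + 82.028*s + 14.826 = (s + 0.2)(s + 4.2)(s^2 + 5.2*s + 17.65). Poles: -0.2, -2.6 + 3.3j, -2.6 - 3.3j, -4.2. All Re(p)<0: Yes (stable)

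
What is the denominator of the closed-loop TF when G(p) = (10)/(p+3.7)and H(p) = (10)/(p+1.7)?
Characteristic poly = G_den * H_den + G_num * H_num = (p^2 + 5.4*p + 6.29) + (100) = p^2 + 5.4*p + 106.29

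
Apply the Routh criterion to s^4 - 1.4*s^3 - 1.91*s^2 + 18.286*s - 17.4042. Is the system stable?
Routh array:
s^4: [1, -1.91, -17.4042]; s^3: [-1.4, 18.286]; s^2: [11.1514, -17.4042]; s^1: [16.101]; s^0: [-17.4042]
First column: [1, -1.4, 11.1514, 16.101, -17.4042]. Sign changes = 3.
No, unstable (3 RHP root(s))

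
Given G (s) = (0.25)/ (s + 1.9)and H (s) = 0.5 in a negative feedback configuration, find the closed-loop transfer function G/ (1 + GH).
Closed-loop T = G/(1+GH).
Numerator: G_num * H_den = 0.25.
Denominator: G_den * H_den + G_num * H_num = (s + 1.9) + (0.125) = s + 2.025.
T(s) = (0.25)/(s + 2.025)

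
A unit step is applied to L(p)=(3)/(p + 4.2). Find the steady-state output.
FVT: lim_{t→∞} y(t) = lim_{p→0} p*Y(p) where Y(p) = L(p)/p.
= lim_{p→0} L(p) = L(0) = num(0)/den(0) = 3/4.2 = 0.7143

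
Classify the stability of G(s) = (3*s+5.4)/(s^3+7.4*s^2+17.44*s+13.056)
Denominator: s^3 + 7.4*s^2 + 17.44*s + 13.056 = (s + 2.4)(s + 1.6)(s + 3.4). Poles: -1.6, -2.4, -3.4. Stable (all poles in LHP)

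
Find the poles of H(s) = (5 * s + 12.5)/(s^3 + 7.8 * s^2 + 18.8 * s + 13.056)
Set denominator = 0: s^3 + 7.8*s^2 + 18.8*s + 13.056 = (s + 3.2)(s + 3.4)(s + 1.2) = 0 → Poles: -1.2, -3.2, -3.4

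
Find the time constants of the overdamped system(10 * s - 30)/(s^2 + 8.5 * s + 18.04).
Overdamped: real poles at -4.1, -4.4. τ = -1/pole → τ₁ = 0.2439, τ₂ = 0.2273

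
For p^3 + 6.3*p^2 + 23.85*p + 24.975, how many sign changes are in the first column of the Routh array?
Routh array:
p^3: [1, 23.85]; p^2: [6.3, 24.975]; p^1: [19.8857]; p^0: [24.975]
First column: [1, 6.3, 19.8857, 24.975]. Sign changes = 0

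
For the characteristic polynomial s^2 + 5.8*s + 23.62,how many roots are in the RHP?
Poles: -2.9 + 3.9j, -2.9 - 3.9j. RHP poles (Re>0): 0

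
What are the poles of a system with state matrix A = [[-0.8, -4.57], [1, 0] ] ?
Eigenvalues solve det(λI - A) = 0.
Characteristic polynomial: λ^2 + 0.8*λ + 4.57 = 0.
Roots: -0.4 + 2.1j, -0.4 - 2.1j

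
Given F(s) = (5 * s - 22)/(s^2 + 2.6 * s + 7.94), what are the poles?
Set denominator = 0: s^2 + 2.6*s + 7.94 = 0 → Poles: -1.3 + 2.5j, -1.3 - 2.5j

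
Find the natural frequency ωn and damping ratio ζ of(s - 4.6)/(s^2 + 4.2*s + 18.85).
Underdamped: complex pole -2.1 + 3.8j. ωn = |pole| = 4.342, ζ = -Re(pole)/ωn = 0.4837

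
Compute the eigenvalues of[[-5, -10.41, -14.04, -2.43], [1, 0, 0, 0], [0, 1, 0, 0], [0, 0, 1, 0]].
Eigenvalues solve det(λI - A) = 0.
Characteristic polynomial: λ^4 + 5*λ^3 + 10.41*λ^2 + 14.04*λ + 2.43 = 0.
Factor: (λ + 0.2)(λ + 3)(λ^2 + 1.8*λ + 4.05) = 0.
Roots: -0.2, -0.9 + 1.8j, -0.9 - 1.8j, -3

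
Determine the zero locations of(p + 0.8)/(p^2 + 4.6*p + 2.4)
Set numerator = 0: p + 0.8 = 0 → Zeros: -0.8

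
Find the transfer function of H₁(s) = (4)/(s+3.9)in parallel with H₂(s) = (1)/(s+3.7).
Parallel: H = H₁ + H₂ = (n₁·d₂ + n₂·d₁)/(d₁·d₂).
n₁·d₂ = 4*s + 14.8. n₂·d₁ = s + 3.9. Sum = 5*s + 18.7. d₁·d₂ = s^2 + 7.6*s + 14.43.
H(s) = (5*s + 18.7)/(s^2 + 7.6*s + 14.43)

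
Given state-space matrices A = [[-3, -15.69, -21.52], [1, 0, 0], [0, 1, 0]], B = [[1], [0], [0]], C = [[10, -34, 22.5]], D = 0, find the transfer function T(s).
T(s) = C(sI - A)⁻¹B + D.
Characteristic polynomial det(sI - A) = s^3 + 3*s^2 + 15.69*s + 21.52.
Numerator from C·adj(sI-A)·B + D·det(sI-A) = 10*s^2 - 34*s + 22.5.
T(s) = (10*s^2 - 34*s + 22.5)/(s^3 + 3*s^2 + 15.69*s + 21.52)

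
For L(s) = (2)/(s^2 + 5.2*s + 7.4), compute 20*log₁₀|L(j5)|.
Substitute s = j*5: L(j5) = -0.0357085 - 0.0527512j.
|L(j5)| = sqrt(Re² + Im²) = 0.0637.
20*log₁₀(0.0637) = -23.92 dB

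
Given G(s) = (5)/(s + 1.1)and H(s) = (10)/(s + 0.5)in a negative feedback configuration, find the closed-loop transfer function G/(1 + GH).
Closed-loop T = G/(1+GH).
Numerator: G_num * H_den = 5*s + 2.5.
Denominator: G_den * H_den + G_num * H_num = (s^2 + 1.6*s + 0.55) + (50) = s^2 + 1.6*s + 50.55.
T(s) = (5*s + 2.5)/(s^2 + 1.6*s + 50.55)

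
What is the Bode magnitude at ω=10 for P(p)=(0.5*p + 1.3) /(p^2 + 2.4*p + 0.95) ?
Substitute p = j*10: P(j10) = -0.000843851 - 0.050684j.
|P(j10)| = sqrt(Re² + Im²) = 0.05069.
20*log₁₀(0.05069) = -25.90 dB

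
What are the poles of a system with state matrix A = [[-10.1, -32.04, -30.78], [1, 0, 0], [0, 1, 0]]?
Eigenvalues solve det(λI - A) = 0.
Characteristic polynomial: λ^3 + 10.1*λ^2 + 32.04*λ + 30.78 = 0.
Factor: (λ + 3.8)(λ + 1.8)(λ + 4.5) = 0.
Roots: -1.8, -3.8, -4.5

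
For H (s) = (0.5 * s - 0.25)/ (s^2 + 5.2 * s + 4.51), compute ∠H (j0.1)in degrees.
Substitute s = j*0.1: H(j0.1) = -0.0535565 + 0.0172999j.
∠H(j0.1) = atan2(Im, Re) = atan2(0.0172999, -0.0535565) = 162.10°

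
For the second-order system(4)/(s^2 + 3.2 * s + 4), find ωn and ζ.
Standard form: ωn²/(s²+2ζωn·s+ωn²).
const=4=ωn² → ωn=2, s coeff=3.2=2ζωn → ζ=0.8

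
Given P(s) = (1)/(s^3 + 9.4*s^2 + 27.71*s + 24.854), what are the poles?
Set denominator = 0: s^3 + 9.4*s^2 + 27.71*s + 24.854 = (s + 3.4)(s + 1.7)(s + 4.3) = 0 → Poles: -1.7, -3.4, -4.3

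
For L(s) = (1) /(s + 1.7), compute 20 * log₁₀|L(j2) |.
Substitute s = j*2: L(j2) = 0.246734 - 0.290276j.
|L(j2)| = sqrt(Re² + Im²) = 0.381.
20*log₁₀(0.381) = -8.38 dB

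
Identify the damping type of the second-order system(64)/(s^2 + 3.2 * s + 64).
Standard form: ωn²/(s²+2ζωn·s+ωn²) gives ωn=8, ζ=0.2.
Underdamped (ζ = 0.2 < 1)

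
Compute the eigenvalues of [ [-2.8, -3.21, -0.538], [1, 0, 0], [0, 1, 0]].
Eigenvalues solve det(λI - A) = 0.
Characteristic polynomial: λ^3 + 2.8*λ^2 + 3.21*λ + 0.538 = 0.
Factor: (λ + 0.2)(λ^2 + 2.6*λ + 2.69) = 0.
Roots: -0.2, -1.3 + 1j, -1.3 - 1j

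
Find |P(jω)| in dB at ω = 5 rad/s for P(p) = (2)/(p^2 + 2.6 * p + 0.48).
Substitute p = j*5: P(j5) = -0.0636693 - 0.0337561j.
|P(j5)| = sqrt(Re² + Im²) = 0.07206.
20*log₁₀(0.07206) = -22.85 dB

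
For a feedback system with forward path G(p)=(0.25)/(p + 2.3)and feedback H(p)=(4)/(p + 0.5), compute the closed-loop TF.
Closed-loop T = G/(1+GH).
Numerator: G_num * H_den = 0.25*p + 0.125.
Denominator: G_den * H_den + G_num * H_num = (p^2 + 2.8*p + 1.15) + (1) = p^2 + 2.8*p + 2.15.
T(p) = (0.25*p + 0.125)/(p^2 + 2.8*p + 2.15)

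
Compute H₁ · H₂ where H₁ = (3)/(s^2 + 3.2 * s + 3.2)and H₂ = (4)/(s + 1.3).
Series: H = H₁ · H₂ = (n₁·n₂)/(d₁·d₂).
Num: n₁·n₂ = 12. Den: d₁·d₂ = s^3 + 4.5*s^2 + 7.36*s + 4.16.
H(s) = (12)/(s^3 + 4.5*s^2 + 7.36*s + 4.16)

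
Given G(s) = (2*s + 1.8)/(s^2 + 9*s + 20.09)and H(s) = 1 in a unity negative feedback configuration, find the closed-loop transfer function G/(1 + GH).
Closed-loop T = G/(1+GH).
Numerator: G_num * H_den = 2*s + 1.8.
Denominator: G_den * H_den + G_num * H_num = (s^2 + 9*s + 20.09) + (2*s + 1.8) = s^2 + 11*s + 21.89.
T(s) = (2*s + 1.8)/(s^2 + 11*s + 21.89)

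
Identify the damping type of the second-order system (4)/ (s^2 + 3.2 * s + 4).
Standard form: ωn²/(s²+2ζωn·s+ωn²) gives ωn=2, ζ=0.8.
Underdamped (ζ = 0.8 < 1)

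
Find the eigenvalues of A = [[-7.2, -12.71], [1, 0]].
Eigenvalues solve det(λI - A) = 0.
Characteristic polynomial: λ^2 + 7.2*λ + 12.71 = 0.
Factor: (λ + 3.1)(λ + 4.1) = 0.
Roots: -3.1, -4.1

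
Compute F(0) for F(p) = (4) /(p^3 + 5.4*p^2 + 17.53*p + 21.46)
DC gain = F(0) = num(0)/den(0) = 4/21.46 = 0.1864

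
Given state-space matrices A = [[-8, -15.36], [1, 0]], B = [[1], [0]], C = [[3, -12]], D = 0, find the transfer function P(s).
P(s) = C(sI - A)⁻¹B + D.
Characteristic polynomial det(sI - A) = s^2 + 8*s + 15.36.
Numerator from C·adj(sI-A)·B + D·det(sI-A) = 3*s - 12.
P(s) = (3*s - 12)/(s^2 + 8*s + 15.36)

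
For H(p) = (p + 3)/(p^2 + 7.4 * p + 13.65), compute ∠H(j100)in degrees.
Substitute p = j*100: H(j100) = 0.000439203 - 0.00998112j.
∠H(j100) = atan2(Im, Re) = atan2(-0.00998112, 0.000439203) = -87.48°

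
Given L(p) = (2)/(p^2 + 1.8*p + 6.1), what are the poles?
Set denominator = 0: p^2 + 1.8*p + 6.1 = 0 → Poles: -0.9 + 2.3j, -0.9 - 2.3j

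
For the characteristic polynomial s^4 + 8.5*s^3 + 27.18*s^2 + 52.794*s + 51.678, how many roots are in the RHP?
s^4 + 8.5*s^3 + 27.18*s^2 + 52.794*s + 51.678 = (s + 2.2)(s + 4.5)(s^2 + 1.8*s + 5.22). Poles: -0.9 + 2.1j, -0.9 - 2.1j, -2.2, -4.5. RHP poles (Re>0): 0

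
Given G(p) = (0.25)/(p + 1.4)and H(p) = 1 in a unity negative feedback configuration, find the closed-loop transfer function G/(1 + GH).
Closed-loop T = G/(1+GH).
Numerator: G_num * H_den = 0.25.
Denominator: G_den * H_den + G_num * H_num = (p + 1.4) + (0.25) = p + 1.65.
T(p) = (0.25)/(p + 1.65)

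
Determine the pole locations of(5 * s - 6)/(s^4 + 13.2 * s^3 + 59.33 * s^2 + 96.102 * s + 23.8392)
Set denominator = 0: s^4 + 13.2*s^3 + 59.33*s^2 + 96.102*s + 23.8392 = (s + 4.4)(s + 4.2)(s + 4.3)(s + 0.3) = 0 → Poles: -0.3, -4.2, -4.3, -4.4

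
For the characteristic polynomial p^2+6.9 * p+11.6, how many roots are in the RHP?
p^2 + 6.9*p + 11.6 = (p + 4)(p + 2.9). Poles: -2.9, -4. RHP poles (Re>0): 0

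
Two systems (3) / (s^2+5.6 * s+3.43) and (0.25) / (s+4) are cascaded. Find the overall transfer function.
Series: H = H₁ · H₂ = (n₁·n₂)/(d₁·d₂).
Num: n₁·n₂ = 0.75. Den: d₁·d₂ = s^3 + 9.6*s^2 + 25.83*s + 13.72.
H(s) = (0.75)/(s^3 + 9.6*s^2 + 25.83*s + 13.72)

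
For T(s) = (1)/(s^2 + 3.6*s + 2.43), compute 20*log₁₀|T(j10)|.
Substitute s = j*10: T(j10) = -0.00902097 - 0.00332843j.
|T(j10)| = sqrt(Re² + Im²) = 0.009615.
20*log₁₀(0.009615) = -40.34 dB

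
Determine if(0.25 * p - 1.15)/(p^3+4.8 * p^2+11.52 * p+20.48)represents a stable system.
Denominator: p^3 + 4.8*p^2 + 11.52*p + 20.48 = (p + 3.2)(p^2 + 1.6*p + 6.4). Poles: -0.8 + 2.4j, -0.8 - 2.4j, -3.2. All Re(p)<0: Yes (stable)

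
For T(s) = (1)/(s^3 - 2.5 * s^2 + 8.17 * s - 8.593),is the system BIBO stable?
Denominator: s^3 - 2.5*s^2 + 8.17*s - 8.593 = (s - 1.3)(s^2 - 1.2*s + 6.61). Poles: 0.6 + 2.5j, 0.6 - 2.5j, 1.3. All Re(p)<0: No (unstable)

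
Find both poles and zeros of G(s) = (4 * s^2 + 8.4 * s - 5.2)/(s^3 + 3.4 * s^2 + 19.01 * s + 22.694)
Set denominator = 0: s^3 + 3.4*s^2 + 19.01*s + 22.694 = (s + 1.4)(s^2 + 2*s + 16.21) = 0 → Poles: -1 + 3.9j, -1 - 3.9j, -1.4
Set numerator = 0: 4*s^2 + 8.4*s - 5.2 = 4*(s - 0.5)(s + 2.6) = 0 → Zeros: -2.6, 0.5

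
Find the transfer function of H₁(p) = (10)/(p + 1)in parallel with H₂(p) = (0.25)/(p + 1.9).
Parallel: H = H₁ + H₂ = (n₁·d₂ + n₂·d₁)/(d₁·d₂).
n₁·d₂ = 10*p + 19. n₂·d₁ = 0.25*p + 0.25. Sum = 10.25*p + 19.25. d₁·d₂ = p^2 + 2.9*p + 1.9.
H(p) = (10.25*p + 19.25)/(p^2 + 2.9*p + 1.9)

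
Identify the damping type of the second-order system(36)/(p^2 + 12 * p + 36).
Standard form: ωn²/(p²+2ζωn·p+ωn²) gives ωn=6, ζ=1.
Critically damped (ζ = 1)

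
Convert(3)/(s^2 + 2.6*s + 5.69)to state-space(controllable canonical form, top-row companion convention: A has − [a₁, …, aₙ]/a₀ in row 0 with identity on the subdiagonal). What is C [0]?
Reachable canonical form: C = numerator coefficients (right-aligned, zero-padded to length n).
num = 3, C = [[0, 3]].
C[0] = 0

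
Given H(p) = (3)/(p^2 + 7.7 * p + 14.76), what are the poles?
Set denominator = 0: p^2 + 7.7*p + 14.76 = (p + 3.6)(p + 4.1) = 0 → Poles: -3.6, -4.1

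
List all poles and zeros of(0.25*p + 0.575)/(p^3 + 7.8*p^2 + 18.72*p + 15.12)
Set denominator = 0: p^3 + 7.8*p^2 + 18.72*p + 15.12 = (p + 4.2)(p^2 + 3.6*p + 3.6) = 0 → Poles: -1.8 + 0.6j, -1.8 - 0.6j, -4.2
Set numerator = 0: 0.25*p + 0.575 = 0 → Zeros: -2.3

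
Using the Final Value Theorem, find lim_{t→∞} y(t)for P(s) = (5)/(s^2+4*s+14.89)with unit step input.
FVT: lim_{t→∞} y(t) = lim_{s→0} s*Y(s) where Y(s) = P(s)/s.
= lim_{s→0} P(s) = P(0) = num(0)/den(0) = 5/14.89 = 0.3358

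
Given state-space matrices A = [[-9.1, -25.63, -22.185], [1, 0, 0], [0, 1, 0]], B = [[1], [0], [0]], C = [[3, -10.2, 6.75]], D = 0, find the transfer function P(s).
P(s) = C(sI - A)⁻¹B + D.
Characteristic polynomial det(sI - A) = s^3 + 9.1*s^2 + 25.63*s + 22.185.
Numerator from C·adj(sI-A)·B + D·det(sI-A) = 3*s^2 - 10.2*s + 6.75.
P(s) = (3*s^2 - 10.2*s + 6.75)/(s^3 + 9.1*s^2 + 25.63*s + 22.185)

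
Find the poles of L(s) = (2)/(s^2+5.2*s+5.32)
Set denominator = 0: s^2 + 5.2*s + 5.32 = (s + 1.4)(s + 3.8) = 0 → Poles: -1.4, -3.8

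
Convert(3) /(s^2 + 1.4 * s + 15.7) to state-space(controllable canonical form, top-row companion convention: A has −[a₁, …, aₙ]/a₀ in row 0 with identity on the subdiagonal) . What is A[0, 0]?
Reachable canonical form for den = s^2 + 1.4*s + 15.7: top row of A = -[a₁,a₂,...,aₙ]/a₀, ones on the subdiagonal, zeros elsewhere.
A = [[-1.4, -15.7], [1, 0]].
A[0,0] = -1.4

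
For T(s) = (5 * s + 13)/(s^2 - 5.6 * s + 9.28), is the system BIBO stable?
Denominator: s^2 - 5.6*s + 9.28. Poles: 2.8 + 1.2j, 2.8 - 1.2j. All Re(p)<0: No (unstable)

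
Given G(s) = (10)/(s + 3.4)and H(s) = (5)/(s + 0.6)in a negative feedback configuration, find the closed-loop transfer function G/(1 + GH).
Closed-loop T = G/(1+GH).
Numerator: G_num * H_den = 10*s + 6.
Denominator: G_den * H_den + G_num * H_num = (s^2 + 4*s + 2.04) + (50) = s^2 + 4*s + 52.04.
T(s) = (10*s + 6)/(s^2 + 4*s + 52.04)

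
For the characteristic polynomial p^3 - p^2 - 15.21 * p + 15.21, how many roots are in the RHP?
p^3 - p^2 - 15.21*p + 15.21 = (p - 1)(p + 3.9)(p - 3.9). Poles: -3.9, 1, 3.9. RHP poles (Re>0): 2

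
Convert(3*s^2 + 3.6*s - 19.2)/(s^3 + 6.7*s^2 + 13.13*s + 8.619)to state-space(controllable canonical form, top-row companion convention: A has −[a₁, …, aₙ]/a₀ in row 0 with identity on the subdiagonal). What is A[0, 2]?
Reachable canonical form for den = s^3 + 6.7*s^2 + 13.13*s + 8.619: top row of A = -[a₁,a₂,...,aₙ]/a₀, ones on the subdiagonal, zeros elsewhere.
A = [[-6.7, -13.13, -8.619], [1, 0, 0], [0, 1, 0]].
A[0,2] = -8.619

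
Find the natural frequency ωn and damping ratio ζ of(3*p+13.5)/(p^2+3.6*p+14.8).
Underdamped: complex pole -1.8 + 3.4j. ωn = |pole| = 3.847, ζ = -Re(pole)/ωn = 0.4679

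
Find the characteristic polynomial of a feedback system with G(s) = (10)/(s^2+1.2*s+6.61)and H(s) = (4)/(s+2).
Characteristic poly = G_den * H_den + G_num * H_num = (s^3 + 3.2*s^2 + 9.01*s + 13.22) + (40) = s^3 + 3.2*s^2 + 9.01*s + 53.22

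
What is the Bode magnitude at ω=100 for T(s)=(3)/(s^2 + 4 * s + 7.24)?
Substitute s = j*100: T(j100) = -0.000299737 - 1.19982e-05j.
|T(j100)| = sqrt(Re² + Im²) = 0.0003.
20*log₁₀(0.0003) = -70.46 dB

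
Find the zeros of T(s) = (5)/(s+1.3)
Numerator is a nonzero constant (5) → Zeros: none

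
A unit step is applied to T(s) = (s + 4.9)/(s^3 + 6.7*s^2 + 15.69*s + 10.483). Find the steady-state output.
FVT: lim_{t→∞} y(t) = lim_{s→0} s*Y(s) where Y(s) = T(s)/s.
= lim_{s→0} T(s) = T(0) = num(0)/den(0) = 4.9/10.483 = 0.4674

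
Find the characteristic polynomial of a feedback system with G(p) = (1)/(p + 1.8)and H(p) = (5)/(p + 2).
Characteristic poly = G_den * H_den + G_num * H_num = (p^2 + 3.8*p + 3.6) + (5) = p^2 + 3.8*p + 8.6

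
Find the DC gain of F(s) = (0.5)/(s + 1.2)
DC gain = F(0) = num(0)/den(0) = 0.5/1.2 = 0.4167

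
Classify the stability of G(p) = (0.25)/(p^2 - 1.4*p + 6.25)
Denominator: p^2 - 1.4*p + 6.25. Poles: 0.7 + 2.4j, 0.7 - 2.4j. Unstable (2 pole(s) in RHP)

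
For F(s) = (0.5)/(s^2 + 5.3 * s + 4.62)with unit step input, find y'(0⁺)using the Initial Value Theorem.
IVT: y'(0⁺) = lim_{s→∞} s²·Y(s) = lim_{s→∞} s·F(s).
deg(num) = 0, deg(den) = 2, relative degree = 2 ≥ 2, so s·F(s) → 0. Initial slope = 0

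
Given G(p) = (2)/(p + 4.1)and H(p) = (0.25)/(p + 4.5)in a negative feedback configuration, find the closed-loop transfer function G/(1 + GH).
Closed-loop T = G/(1+GH).
Numerator: G_num * H_den = 2*p + 9.
Denominator: G_den * H_den + G_num * H_num = (p^2 + 8.6*p + 18.45) + (0.5) = p^2 + 8.6*p + 18.95.
T(p) = (2*p + 9)/(p^2 + 8.6*p + 18.95)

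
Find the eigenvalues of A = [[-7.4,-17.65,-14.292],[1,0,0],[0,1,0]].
Eigenvalues solve det(λI - A) = 0.
Characteristic polynomial: λ^3 + 7.4*λ^2 + 17.65*λ + 14.292 = 0.
Factor: (λ + 3.6)(λ^2 + 3.8*λ + 3.97) = 0.
Roots: -1.9 + 0.6j, -1.9 - 0.6j, -3.6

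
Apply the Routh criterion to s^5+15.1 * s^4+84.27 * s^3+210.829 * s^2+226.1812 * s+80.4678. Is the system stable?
Routh array:
s^5: [1, 84.27, 226.1812]; s^4: [15.1, 210.829, 80.4678]; s^3: [70.3078, 220.852]; s^2: [163.397, 80.4678]; s^1: [186.228]; s^0: [80.4678]
First column: [1, 15.1, 70.3078, 163.397, 186.228, 80.4678]. Sign changes = 0.
Yes, stable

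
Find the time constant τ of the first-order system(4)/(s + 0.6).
First-order system: τ = -1/pole. Pole = -0.6. τ = -1/(-0.6) = 1.667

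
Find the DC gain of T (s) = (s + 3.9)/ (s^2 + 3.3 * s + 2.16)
DC gain = T(0) = num(0)/den(0) = 3.9/2.16 = 1.806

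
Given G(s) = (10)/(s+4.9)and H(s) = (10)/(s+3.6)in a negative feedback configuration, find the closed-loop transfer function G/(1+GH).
Closed-loop T = G/(1+GH).
Numerator: G_num * H_den = 10*s + 36.
Denominator: G_den * H_den + G_num * H_num = (s^2 + 8.5*s + 17.64) + (100) = s^2 + 8.5*s + 117.64.
T(s) = (10*s + 36)/(s^2 + 8.5*s + 117.64)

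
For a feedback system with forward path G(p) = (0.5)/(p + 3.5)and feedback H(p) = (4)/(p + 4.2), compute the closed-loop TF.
Closed-loop T = G/(1+GH).
Numerator: G_num * H_den = 0.5*p + 2.1.
Denominator: G_den * H_den + G_num * H_num = (p^2 + 7.7*p + 14.7) + (2) = p^2 + 7.7*p + 16.7.
T(p) = (0.5*p + 2.1)/(p^2 + 7.7*p + 16.7)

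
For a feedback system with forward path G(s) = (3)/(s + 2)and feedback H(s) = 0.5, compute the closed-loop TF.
Closed-loop T = G/(1+GH).
Numerator: G_num * H_den = 3.
Denominator: G_den * H_den + G_num * H_num = (s + 2) + (1.5) = s + 3.5.
T(s) = (3)/(s + 3.5)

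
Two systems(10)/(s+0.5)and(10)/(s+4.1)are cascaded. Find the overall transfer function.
Series: H = H₁ · H₂ = (n₁·n₂)/(d₁·d₂).
Num: n₁·n₂ = 100. Den: d₁·d₂ = s^2 + 4.6*s + 2.05.
H(s) = (100)/(s^2 + 4.6*s + 2.05)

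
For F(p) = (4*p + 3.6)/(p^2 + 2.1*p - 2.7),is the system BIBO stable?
Denominator: p^2 + 2.1*p - 2.7 = (p - 0.9)(p + 3). Poles: -3, 0.9. All Re(p)<0: No (unstable)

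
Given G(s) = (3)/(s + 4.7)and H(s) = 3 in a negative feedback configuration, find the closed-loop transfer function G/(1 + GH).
Closed-loop T = G/(1+GH).
Numerator: G_num * H_den = 3.
Denominator: G_den * H_den + G_num * H_num = (s + 4.7) + (9) = s + 13.7.
T(s) = (3)/(s + 13.7)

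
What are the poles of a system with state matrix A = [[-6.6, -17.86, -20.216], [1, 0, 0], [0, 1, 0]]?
Eigenvalues solve det(λI - A) = 0.
Characteristic polynomial: λ^3 + 6.6*λ^2 + 17.86*λ + 20.216 = 0.
Factor: (λ + 2.8)(λ^2 + 3.8*λ + 7.22) = 0.
Roots: -1.9 + 1.9j, -1.9 - 1.9j, -2.8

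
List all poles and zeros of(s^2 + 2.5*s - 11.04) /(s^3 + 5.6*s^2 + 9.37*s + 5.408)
Set denominator = 0: s^3 + 5.6*s^2 + 9.37*s + 5.408 = (s + 3.2)(s^2 + 2.4*s + 1.69) = 0 → Poles: -1.2 + 0.5j, -1.2 - 0.5j, -3.2
Set numerator = 0: s^2 + 2.5*s - 11.04 = (s + 4.8)(s - 2.3) = 0 → Zeros: -4.8, 2.3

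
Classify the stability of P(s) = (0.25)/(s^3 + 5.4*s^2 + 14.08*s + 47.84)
Denominator: s^3 + 5.4*s^2 + 14.08*s + 47.84 = (s + 4.6)(s^2 + 0.8*s + 10.4). Poles: -0.4 + 3.2j, -0.4 - 3.2j, -4.6. Stable (all poles in LHP)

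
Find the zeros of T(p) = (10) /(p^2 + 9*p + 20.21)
Numerator is a nonzero constant (10) → Zeros: none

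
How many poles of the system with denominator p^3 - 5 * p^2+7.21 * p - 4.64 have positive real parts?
p^3 - 5*p^2 + 7.21*p - 4.64 = (p - 3.2)(p^2 - 1.8*p + 1.45). Poles: 0.9 + 0.8j, 0.9 - 0.8j, 3.2. RHP poles (Re>0): 3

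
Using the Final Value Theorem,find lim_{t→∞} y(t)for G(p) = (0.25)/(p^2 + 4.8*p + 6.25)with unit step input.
FVT: lim_{t→∞} y(t) = lim_{p→0} p*Y(p) where Y(p) = G(p)/p.
= lim_{p→0} G(p) = G(0) = num(0)/den(0) = 0.25/6.25 = 0.04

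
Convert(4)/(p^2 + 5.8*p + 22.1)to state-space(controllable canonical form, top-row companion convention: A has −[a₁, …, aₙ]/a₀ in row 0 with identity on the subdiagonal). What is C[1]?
Reachable canonical form: C = numerator coefficients (right-aligned, zero-padded to length n).
num = 4, C = [[0, 4]].
C[1] = 4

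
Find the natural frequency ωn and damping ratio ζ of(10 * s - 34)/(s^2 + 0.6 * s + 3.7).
Underdamped: complex pole -0.3 + 1.9j. ωn = |pole| = 1.924, ζ = -Re(pole)/ωn = 0.156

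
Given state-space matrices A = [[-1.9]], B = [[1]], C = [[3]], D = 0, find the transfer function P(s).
P(s) = C(sI - A)⁻¹B + D.
Characteristic polynomial det(sI - A) = s + 1.9.
Numerator from C·adj(sI-A)·B + D·det(sI-A) = 3.
P(s) = (3)/(s + 1.9)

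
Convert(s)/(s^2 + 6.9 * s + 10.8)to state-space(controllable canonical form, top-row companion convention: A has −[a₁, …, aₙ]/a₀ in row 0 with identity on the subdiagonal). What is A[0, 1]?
Reachable canonical form for den = s^2 + 6.9*s + 10.8: top row of A = -[a₁,a₂,...,aₙ]/a₀, ones on the subdiagonal, zeros elsewhere.
A = [[-6.9, -10.8], [1, 0]].
A[0,1] = -10.8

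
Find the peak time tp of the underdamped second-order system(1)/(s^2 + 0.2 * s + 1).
Standard form: ωn²/(s²+2ζωn·s+ωn²) → ωn = 1, ζ = 0.1.
ωd = ωn·√(1-ζ²) = 1·√(1-0.1²) = 0.995.
tp = π/ωd = π/0.995 = 3.157 s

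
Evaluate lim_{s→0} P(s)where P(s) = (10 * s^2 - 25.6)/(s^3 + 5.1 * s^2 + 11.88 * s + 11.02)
DC gain = P(0) = num(0)/den(0) = -25.6/11.02 = -2.323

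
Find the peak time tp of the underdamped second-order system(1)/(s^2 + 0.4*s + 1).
Standard form: ωn²/(s²+2ζωn·s+ωn²) → ωn = 1, ζ = 0.2.
ωd = ωn·√(1-ζ²) = 1·√(1-0.2²) = 0.9798.
tp = π/ωd = π/0.9798 = 3.206 s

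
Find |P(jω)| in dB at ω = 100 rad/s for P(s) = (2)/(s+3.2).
Substitute s = j*100: P(j100) = 0.000639345 - 0.0199795j.
|P(j100)| = sqrt(Re² + Im²) = 0.01999.
20*log₁₀(0.01999) = -33.98 dB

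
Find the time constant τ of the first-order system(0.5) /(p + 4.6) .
First-order system: τ = -1/pole. Pole = -4.6. τ = -1/(-4.6) = 0.2174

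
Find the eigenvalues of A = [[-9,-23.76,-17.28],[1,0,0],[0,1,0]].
Eigenvalues solve det(λI - A) = 0.
Characteristic polynomial: λ^3 + 9*λ^2 + 23.76*λ + 17.28 = 0.
Factor: (λ + 1.2)(λ + 3)(λ + 4.8) = 0.
Roots: -1.2, -3, -4.8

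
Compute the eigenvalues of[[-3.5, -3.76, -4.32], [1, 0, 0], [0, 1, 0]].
Eigenvalues solve det(λI - A) = 0.
Characteristic polynomial: λ^3 + 3.5*λ^2 + 3.76*λ + 4.32 = 0.
Factor: (λ + 2.7)(λ^2 + 0.8*λ + 1.6) = 0.
Roots: -0.4 + 1.2j, -0.4 - 1.2j, -2.7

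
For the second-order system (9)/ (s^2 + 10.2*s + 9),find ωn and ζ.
Standard form: ωn²/(s²+2ζωn·s+ωn²).
const=9=ωn² → ωn=3, s coeff=10.2=2ζωn → ζ=1.7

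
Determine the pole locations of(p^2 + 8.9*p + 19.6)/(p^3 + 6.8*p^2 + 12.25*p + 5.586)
Set denominator = 0: p^3 + 6.8*p^2 + 12.25*p + 5.586 = (p + 4.2)(p + 0.7)(p + 1.9) = 0 → Poles: -0.7, -1.9, -4.2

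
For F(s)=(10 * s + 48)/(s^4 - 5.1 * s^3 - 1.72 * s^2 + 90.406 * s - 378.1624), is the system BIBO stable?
Denominator: s^4 - 5.1*s^3 - 1.72*s^2 + 90.406*s - 378.1624 = (s - 4.9)(s + 4.4)(s^2 - 4.6*s + 17.54). Poles: -4.4, 2.3 + 3.5j, 2.3 - 3.5j, 4.9. All Re(p)<0: No (unstable)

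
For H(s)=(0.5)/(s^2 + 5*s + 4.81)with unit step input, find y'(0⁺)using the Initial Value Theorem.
IVT: y'(0⁺) = lim_{s→∞} s²·Y(s) = lim_{s→∞} s·H(s).
deg(num) = 0, deg(den) = 2, relative degree = 2 ≥ 2, so s·H(s) → 0. Initial slope = 0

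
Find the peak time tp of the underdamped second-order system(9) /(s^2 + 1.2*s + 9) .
Standard form: ωn²/(s²+2ζωn·s+ωn²) → ωn = 3, ζ = 0.2.
ωd = ωn·√(1-ζ²) = 3·√(1-0.2²) = 2.939.
tp = π/ωd = π/2.939 = 1.069 s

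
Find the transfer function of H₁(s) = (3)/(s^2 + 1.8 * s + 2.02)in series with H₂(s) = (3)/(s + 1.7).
Series: H = H₁ · H₂ = (n₁·n₂)/(d₁·d₂).
Num: n₁·n₂ = 9. Den: d₁·d₂ = s^3 + 3.5*s^2 + 5.08*s + 3.434.
H(s) = (9)/(s^3 + 3.5*s^2 + 5.08*s + 3.434)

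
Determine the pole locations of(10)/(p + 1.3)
Set denominator = 0: p + 1.3 = 0 → Poles: -1.3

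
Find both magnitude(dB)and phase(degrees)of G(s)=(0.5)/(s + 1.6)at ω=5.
Substitute s = j*5: G(j5) = 0.0290276 - 0.0907112j.
|G| = 20*log₁₀(sqrt(Re²+Im²)) = -20.42 dB.
∠G = atan2(Im, Re) = -72.26°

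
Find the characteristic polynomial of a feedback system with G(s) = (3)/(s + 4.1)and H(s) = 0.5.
Characteristic poly = G_den * H_den + G_num * H_num = (s + 4.1) + (1.5) = s + 5.6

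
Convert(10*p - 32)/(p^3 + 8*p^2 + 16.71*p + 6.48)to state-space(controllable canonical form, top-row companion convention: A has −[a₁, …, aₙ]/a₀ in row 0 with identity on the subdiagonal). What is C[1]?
Reachable canonical form: C = numerator coefficients (right-aligned, zero-padded to length n).
num = 10*p - 32, C = [[0, 10, -32]].
C[1] = 10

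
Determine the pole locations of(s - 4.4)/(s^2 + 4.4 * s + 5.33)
Set denominator = 0: s^2 + 4.4*s + 5.33 = 0 → Poles: -2.2 + 0.7j, -2.2 - 0.7j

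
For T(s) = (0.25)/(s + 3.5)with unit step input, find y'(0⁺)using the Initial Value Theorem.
IVT: y'(0⁺) = lim_{s→∞} s²·Y(s) = lim_{s→∞} s·T(s).
deg(num) = 0, deg(den) = 1, relative degree = 1, so s·T(s) → (leading num)/(leading den) = 0.25/1 = 0.25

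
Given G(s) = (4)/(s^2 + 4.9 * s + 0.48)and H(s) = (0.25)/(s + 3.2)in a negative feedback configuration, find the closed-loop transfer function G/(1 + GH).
Closed-loop T = G/(1+GH).
Numerator: G_num * H_den = 4*s + 12.8.
Denominator: G_den * H_den + G_num * H_num = (s^3 + 8.1*s^2 + 16.16*s + 1.536) + (1) = s^3 + 8.1*s^2 + 16.16*s + 2.536.
T(s) = (4*s + 12.8)/(s^3 + 8.1*s^2 + 16.16*s + 2.536)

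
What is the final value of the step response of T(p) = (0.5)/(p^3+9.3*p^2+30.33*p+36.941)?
FVT: lim_{t→∞} y(t) = lim_{p→0} p*Y(p) where Y(p) = T(p)/p.
= lim_{p→0} T(p) = T(0) = num(0)/den(0) = 0.5/36.941 = 0.01354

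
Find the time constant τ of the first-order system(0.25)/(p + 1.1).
First-order system: τ = -1/pole. Pole = -1.1. τ = -1/(-1.1) = 0.9091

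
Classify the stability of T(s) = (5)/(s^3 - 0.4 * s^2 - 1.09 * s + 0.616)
Denominator: s^3 - 0.4*s^2 - 1.09*s + 0.616 = (s - 0.8)(s - 0.7)(s + 1.1). Poles: -1.1, 0.7, 0.8. Unstable (2 pole(s) in RHP)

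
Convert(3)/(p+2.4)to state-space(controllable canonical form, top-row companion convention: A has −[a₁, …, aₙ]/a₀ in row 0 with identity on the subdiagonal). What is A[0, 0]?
Reachable canonical form for den = p + 2.4: top row of A = -[a₁,a₂,...,aₙ]/a₀, ones on the subdiagonal, zeros elsewhere.
A = [[-2.4]].
A[0,0] = -2.4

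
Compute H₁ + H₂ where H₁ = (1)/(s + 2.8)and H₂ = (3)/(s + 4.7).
Parallel: H = H₁ + H₂ = (n₁·d₂ + n₂·d₁)/(d₁·d₂).
n₁·d₂ = s + 4.7. n₂·d₁ = 3*s + 8.4. Sum = 4*s + 13.1. d₁·d₂ = s^2 + 7.5*s + 13.16.
H(s) = (4*s + 13.1)/(s^2 + 7.5*s + 13.16)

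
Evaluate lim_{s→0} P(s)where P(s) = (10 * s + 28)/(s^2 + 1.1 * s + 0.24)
DC gain = P(0) = num(0)/den(0) = 28/0.24 = 116.7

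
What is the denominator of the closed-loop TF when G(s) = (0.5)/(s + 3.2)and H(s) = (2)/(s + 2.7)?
Characteristic poly = G_den * H_den + G_num * H_num = (s^2 + 5.9*s + 8.64) + (1) = s^2 + 5.9*s + 9.64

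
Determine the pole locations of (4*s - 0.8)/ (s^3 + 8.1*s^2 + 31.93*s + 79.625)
Set denominator = 0: s^3 + 8.1*s^2 + 31.93*s + 79.625 = (s + 4.9)(s^2 + 3.2*s + 16.25) = 0 → Poles: -1.6 + 3.7j, -1.6 - 3.7j, -4.9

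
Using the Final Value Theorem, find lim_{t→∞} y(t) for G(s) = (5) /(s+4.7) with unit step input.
FVT: lim_{t→∞} y(t) = lim_{s→0} s*Y(s) where Y(s) = G(s)/s.
= lim_{s→0} G(s) = G(0) = num(0)/den(0) = 5/4.7 = 1.064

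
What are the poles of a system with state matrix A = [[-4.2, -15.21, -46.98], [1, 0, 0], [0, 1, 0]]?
Eigenvalues solve det(λI - A) = 0.
Characteristic polynomial: λ^3 + 4.2*λ^2 + 15.21*λ + 46.98 = 0.
Factor: (λ + 3.6)(λ^2 + 0.6*λ + 13.05) = 0.
Roots: -0.3 + 3.6j, -0.3 - 3.6j, -3.6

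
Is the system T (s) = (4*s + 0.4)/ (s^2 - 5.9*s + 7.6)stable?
Denominator: s^2 - 5.9*s + 7.6 = (s - 4)(s - 1.9). Poles: 1.9, 4. All Re(p)<0: No (unstable)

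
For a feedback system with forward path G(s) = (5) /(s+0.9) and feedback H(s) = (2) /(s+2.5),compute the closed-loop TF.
Closed-loop T = G/(1+GH).
Numerator: G_num * H_den = 5*s + 12.5.
Denominator: G_den * H_den + G_num * H_num = (s^2 + 3.4*s + 2.25) + (10) = s^2 + 3.4*s + 12.25.
T(s) = (5*s + 12.5)/(s^2 + 3.4*s + 12.25)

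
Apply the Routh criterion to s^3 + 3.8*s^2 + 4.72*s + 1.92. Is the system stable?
Routh array:
s^3: [1, 4.72]; s^2: [3.8, 1.92]; s^1: [4.21474]; s^0: [1.92]
First column: [1, 3.8, 4.21474, 1.92]. Sign changes = 0.
Yes, stable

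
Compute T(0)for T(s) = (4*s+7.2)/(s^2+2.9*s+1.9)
DC gain = T(0) = num(0)/den(0) = 7.2/1.9 = 3.789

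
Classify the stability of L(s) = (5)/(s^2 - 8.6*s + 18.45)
Denominator: s^2 - 8.6*s + 18.45 = (s - 4.1)(s - 4.5). Poles: 4.1, 4.5. Unstable (2 pole(s) in RHP)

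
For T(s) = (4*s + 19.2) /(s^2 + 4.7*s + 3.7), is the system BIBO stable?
Denominator: s^2 + 4.7*s + 3.7 = (s + 1)(s + 3.7). Poles: -1, -3.7. All Re(p)<0: Yes (stable)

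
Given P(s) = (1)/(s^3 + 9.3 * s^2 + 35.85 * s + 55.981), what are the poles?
Set denominator = 0: s^3 + 9.3*s^2 + 35.85*s + 55.981 = (s + 3.7)(s^2 + 5.6*s + 15.13) = 0 → Poles: -2.8 + 2.7j, -2.8 - 2.7j, -3.7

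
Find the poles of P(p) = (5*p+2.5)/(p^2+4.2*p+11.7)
Set denominator = 0: p^2 + 4.2*p + 11.7 = 0 → Poles: -2.1 + 2.7j, -2.1 - 2.7j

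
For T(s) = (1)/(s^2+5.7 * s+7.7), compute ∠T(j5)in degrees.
Substitute s = j*5: T(j5) = -0.015564 - 0.0256401j.
∠T(j5) = atan2(Im, Re) = atan2(-0.0256401, -0.015564) = -121.26°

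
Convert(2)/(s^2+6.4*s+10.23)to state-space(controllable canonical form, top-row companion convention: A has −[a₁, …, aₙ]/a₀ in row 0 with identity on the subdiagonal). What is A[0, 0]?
Reachable canonical form for den = s^2 + 6.4*s + 10.23: top row of A = -[a₁,a₂,...,aₙ]/a₀, ones on the subdiagonal, zeros elsewhere.
A = [[-6.4, -10.23], [1, 0]].
A[0,0] = -6.4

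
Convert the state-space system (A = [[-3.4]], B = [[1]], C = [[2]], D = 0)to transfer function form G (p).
G(p) = C(pI - A)⁻¹B + D.
Characteristic polynomial det(pI - A) = p + 3.4.
Numerator from C·adj(pI-A)·B + D·det(pI-A) = 2.
G(p) = (2)/(p + 3.4)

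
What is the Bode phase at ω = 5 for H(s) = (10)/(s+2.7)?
Substitute s = j*5: H(j5) = 0.836172 - 1.54847j.
∠H(j5) = atan2(Im, Re) = atan2(-1.54847, 0.836172) = -61.63°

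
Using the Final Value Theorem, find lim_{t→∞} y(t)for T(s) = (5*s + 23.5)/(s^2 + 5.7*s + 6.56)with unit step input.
FVT: lim_{t→∞} y(t) = lim_{s→0} s*Y(s) where Y(s) = T(s)/s.
= lim_{s→0} T(s) = T(0) = num(0)/den(0) = 23.5/6.56 = 3.582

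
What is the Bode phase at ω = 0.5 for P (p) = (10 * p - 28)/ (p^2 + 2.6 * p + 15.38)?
Substitute p = j*0.5: P(j0.5) = -1.80888 + 0.485892j.
∠P(j0.5) = atan2(Im, Re) = atan2(0.485892, -1.80888) = 164.96°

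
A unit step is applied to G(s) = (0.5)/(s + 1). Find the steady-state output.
FVT: lim_{t→∞} y(t) = lim_{s→0} s*Y(s) where Y(s) = G(s)/s.
= lim_{s→0} G(s) = G(0) = num(0)/den(0) = 0.5/1 = 0.5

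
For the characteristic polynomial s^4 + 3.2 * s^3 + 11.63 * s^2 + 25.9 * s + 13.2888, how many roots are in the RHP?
s^4 + 3.2*s^3 + 11.63*s^2 + 25.9*s + 13.2888 = (s + 0.7)(s + 2.1)(s^2 + 0.4*s + 9.04). Poles: -0.2 + 3j, -0.2 - 3j, -0.7, -2.1. RHP poles (Re>0): 0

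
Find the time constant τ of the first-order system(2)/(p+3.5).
First-order system: τ = -1/pole. Pole = -3.5. τ = -1/(-3.5) = 0.2857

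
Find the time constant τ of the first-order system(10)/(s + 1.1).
First-order system: τ = -1/pole. Pole = -1.1. τ = -1/(-1.1) = 0.9091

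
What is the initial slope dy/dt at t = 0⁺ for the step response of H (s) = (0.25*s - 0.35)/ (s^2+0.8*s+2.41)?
IVT: y'(0⁺) = lim_{s→∞} s²·Y(s) = lim_{s→∞} s·H(s).
deg(num) = 1, deg(den) = 2, relative degree = 1, so s·H(s) → (leading num)/(leading den) = 0.25/1 = 0.25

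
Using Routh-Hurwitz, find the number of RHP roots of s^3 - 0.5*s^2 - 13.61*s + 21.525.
Routh array:
s^3: [1, -13.61]; s^2: [-0.5, 21.525]; s^1: [29.44]; s^0: [21.525]
First column: [1, -0.5, 29.44, 21.525]. Sign changes = RHP roots = 2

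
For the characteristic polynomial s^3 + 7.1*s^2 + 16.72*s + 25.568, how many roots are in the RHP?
s^3 + 7.1*s^2 + 16.72*s + 25.568 = (s + 4.7)(s^2 + 2.4*s + 5.44). Poles: -1.2 + 2j, -1.2 - 2j, -4.7. RHP poles (Re>0): 0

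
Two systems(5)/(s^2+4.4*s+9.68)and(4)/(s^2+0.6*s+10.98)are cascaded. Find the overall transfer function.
Series: H = H₁ · H₂ = (n₁·n₂)/(d₁·d₂).
Num: n₁·n₂ = 20. Den: d₁·d₂ = s^4 + 5*s^3 + 23.3*s^2 + 54.12*s + 106.2864.
H(s) = (20)/(s^4 + 5*s^3 + 23.3*s^2 + 54.12*s + 106.2864)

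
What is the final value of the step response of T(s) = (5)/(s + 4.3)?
FVT: lim_{t→∞} y(t) = lim_{s→0} s*Y(s) where Y(s) = T(s)/s.
= lim_{s→0} T(s) = T(0) = num(0)/den(0) = 5/4.3 = 1.163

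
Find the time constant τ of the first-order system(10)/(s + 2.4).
First-order system: τ = -1/pole. Pole = -2.4. τ = -1/(-2.4) = 0.4167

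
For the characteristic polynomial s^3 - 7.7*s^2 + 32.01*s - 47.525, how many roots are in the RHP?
s^3 - 7.7*s^2 + 32.01*s - 47.525 = (s - 2.5)(s^2 - 5.2*s + 19.01). Poles: 2.5, 2.6 + 3.5j, 2.6 - 3.5j. RHP poles (Re>0): 3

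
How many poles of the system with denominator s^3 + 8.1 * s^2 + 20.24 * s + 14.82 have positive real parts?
s^3 + 8.1*s^2 + 20.24*s + 14.82 = (s + 3)(s + 3.8)(s + 1.3). Poles: -1.3, -3, -3.8. RHP poles (Re>0): 0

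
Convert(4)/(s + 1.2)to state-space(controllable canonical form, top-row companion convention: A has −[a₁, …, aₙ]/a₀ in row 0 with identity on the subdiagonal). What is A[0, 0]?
Reachable canonical form for den = s + 1.2: top row of A = -[a₁,a₂,...,aₙ]/a₀, ones on the subdiagonal, zeros elsewhere.
A = [[-1.2]].
A[0,0] = -1.2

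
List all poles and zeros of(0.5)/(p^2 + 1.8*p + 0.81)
Set denominator = 0: p^2 + 1.8*p + 0.81 = (p + 0.9)(p + 0.9) = 0 → Poles: -0.9, -0.9
Numerator is a nonzero constant (0.5) → Zeros: none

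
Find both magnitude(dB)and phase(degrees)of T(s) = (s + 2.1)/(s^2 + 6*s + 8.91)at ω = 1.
Substitute s = j*1: T(j1) = 0.229395 - 0.0475813j.
|T| = 20*log₁₀(sqrt(Re²+Im²)) = -12.61 dB.
∠T = atan2(Im, Re) = -11.72°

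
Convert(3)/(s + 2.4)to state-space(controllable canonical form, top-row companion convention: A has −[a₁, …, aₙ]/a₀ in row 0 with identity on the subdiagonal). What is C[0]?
Reachable canonical form: C = numerator coefficients (right-aligned, zero-padded to length n).
num = 3, C = [[3]].
C[0] = 3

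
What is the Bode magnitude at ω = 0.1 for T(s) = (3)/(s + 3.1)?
Substitute s = j*0.1: T(j0.1) = 0.966736 - 0.031185j.
|T(j0.1)| = sqrt(Re² + Im²) = 0.9672.
20*log₁₀(0.9672) = -0.29 dB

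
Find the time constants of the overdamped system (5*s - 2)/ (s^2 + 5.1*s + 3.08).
Overdamped: real poles at -0.7, -4.4. τ = -1/pole → τ₁ = 1.429, τ₂ = 0.2273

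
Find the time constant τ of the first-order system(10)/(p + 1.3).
First-order system: τ = -1/pole. Pole = -1.3. τ = -1/(-1.3) = 0.7692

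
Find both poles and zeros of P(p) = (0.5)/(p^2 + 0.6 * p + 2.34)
Set denominator = 0: p^2 + 0.6*p + 2.34 = 0 → Poles: -0.3 + 1.5j, -0.3 - 1.5j
Numerator is a nonzero constant (0.5) → Zeros: none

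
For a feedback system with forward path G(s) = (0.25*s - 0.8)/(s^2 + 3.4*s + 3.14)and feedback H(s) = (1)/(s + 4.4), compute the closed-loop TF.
Closed-loop T = G/(1+GH).
Numerator: G_num * H_den = 0.25*s^2 + 0.3*s - 3.52.
Denominator: G_den * H_den + G_num * H_num = (s^3 + 7.8*s^2 + 18.1*s + 13.816) + (0.25*s - 0.8) = s^3 + 7.8*s^2 + 18.35*s + 13.016.
T(s) = (0.25*s^2 + 0.3*s - 3.52)/(s^3 + 7.8*s^2 + 18.35*s + 13.016)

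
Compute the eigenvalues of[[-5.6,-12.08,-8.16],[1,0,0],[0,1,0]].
Eigenvalues solve det(λI - A) = 0.
Characteristic polynomial: λ^3 + 5.6*λ^2 + 12.08*λ + 8.16 = 0.
Factor: (λ + 1.2)(λ^2 + 4.4*λ + 6.8) = 0.
Roots: -1.2, -2.2 + 1.4j, -2.2 - 1.4j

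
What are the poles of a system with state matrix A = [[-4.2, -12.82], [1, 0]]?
Eigenvalues solve det(λI - A) = 0.
Characteristic polynomial: λ^2 + 4.2*λ + 12.82 = 0.
Roots: -2.1 + 2.9j, -2.1 - 2.9j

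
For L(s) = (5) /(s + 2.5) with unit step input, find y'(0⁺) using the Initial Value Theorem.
IVT: y'(0⁺) = lim_{s→∞} s²·Y(s) = lim_{s→∞} s·L(s).
deg(num) = 0, deg(den) = 1, relative degree = 1, so s·L(s) → (leading num)/(leading den) = 5/1 = 5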